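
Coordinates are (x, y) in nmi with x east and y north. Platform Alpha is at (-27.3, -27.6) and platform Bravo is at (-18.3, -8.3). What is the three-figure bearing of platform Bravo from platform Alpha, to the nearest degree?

025°

Δeast = -18.3 − -27.3 = 9.00; Δnorth = -8.3 − -27.6 = 19.30.
Bearing = atan2(Δeast, Δnorth) mod 360° = 25.00° ≈ 025°.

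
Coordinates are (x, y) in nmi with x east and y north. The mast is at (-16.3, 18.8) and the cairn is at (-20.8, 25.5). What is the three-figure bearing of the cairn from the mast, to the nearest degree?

Δeast = -20.8 − -16.3 = -4.50; Δnorth = 25.5 − 18.8 = 6.70.
Bearing = atan2(Δeast, Δnorth) mod 360° = 326.11° ≈ 326°.

326°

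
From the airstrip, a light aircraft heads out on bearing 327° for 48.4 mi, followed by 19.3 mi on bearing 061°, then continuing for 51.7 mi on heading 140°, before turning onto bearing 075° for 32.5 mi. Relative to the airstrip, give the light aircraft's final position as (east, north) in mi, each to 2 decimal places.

(55.14, 18.76)

Leg 1 (327°, 48.4 mi): east 48.4 sin 327° = -26.36, north 48.4 cos 327° = 40.59
Leg 2 (061°, 19.3 mi): east 19.3 sin 61° = 16.88, north 19.3 cos 61° = 9.36
Leg 3 (140°, 51.7 mi): east 51.7 sin 140° = 33.23, north 51.7 cos 140° = -39.60
Leg 4 (075°, 32.5 mi): east 32.5 sin 75° = 31.39, north 32.5 cos 75° = 8.41
Summing: 55.14 mi east, 18.76 mi north → (55.14, 18.76).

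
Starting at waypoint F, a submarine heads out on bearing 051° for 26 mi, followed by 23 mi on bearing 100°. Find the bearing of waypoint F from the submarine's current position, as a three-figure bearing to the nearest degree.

Leg 1 (051°, 26 mi): east 26 sin 51° = 20.21, north 26 cos 51° = 16.36
Leg 2 (100°, 23 mi): east 23 sin 100° = 22.65, north 23 cos 100° = -3.99
Net displacement: 42.86 east, 12.37 north. Direction back to start is (-42.86, -12.37): bearing = atan2(-42.86, -12.37) mod 360° = 253.90° ≈ 254°.

254°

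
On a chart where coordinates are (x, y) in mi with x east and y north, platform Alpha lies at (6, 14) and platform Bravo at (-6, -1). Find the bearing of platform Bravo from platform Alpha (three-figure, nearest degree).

219°

Δeast = -6 − 6 = -12.00; Δnorth = -1 − 14 = -15.00.
Bearing = atan2(Δeast, Δnorth) mod 360° = 218.66° ≈ 219°.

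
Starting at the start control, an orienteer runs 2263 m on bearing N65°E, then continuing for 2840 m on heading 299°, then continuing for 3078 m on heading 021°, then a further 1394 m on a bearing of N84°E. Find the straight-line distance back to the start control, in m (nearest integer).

5734 m

Leg 1 (N65°E, 2263 m): east 2263 sin 65° = 2050.97, north 2263 cos 65° = 956.39
Leg 2 (299°, 2840 m): east 2840 sin 299° = -2483.92, north 2840 cos 299° = 1376.86
Leg 3 (021°, 3078 m): east 3078 sin 21° = 1103.06, north 3078 cos 21° = 2873.56
Leg 4 (N84°E, 1394 m): east 1394 sin 84° = 1386.36, north 1394 cos 84° = 145.71
Net: 2056.47 east, 5352.52 north. Distance = √((2056.47)² + (5352.52)²) = 5733.981 m.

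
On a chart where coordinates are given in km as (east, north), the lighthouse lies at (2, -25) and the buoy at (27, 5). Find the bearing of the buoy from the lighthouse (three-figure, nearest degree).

040°

Δeast = 27 − 2 = 25.00; Δnorth = 5 − -25 = 30.00.
Bearing = atan2(Δeast, Δnorth) mod 360° = 39.81° ≈ 040°.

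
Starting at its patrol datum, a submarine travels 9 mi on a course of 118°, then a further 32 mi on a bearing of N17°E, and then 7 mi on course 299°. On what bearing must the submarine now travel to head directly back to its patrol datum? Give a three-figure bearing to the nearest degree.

Leg 1 (118°, 9 mi): east 9 sin 118° = 7.95, north 9 cos 118° = -4.23
Leg 2 (N17°E, 32 mi): east 32 sin 17° = 9.36, north 32 cos 17° = 30.60
Leg 3 (299°, 7 mi): east 7 sin 299° = -6.12, north 7 cos 299° = 3.39
Net displacement: 11.18 east, 29.77 north. Direction back to start is (-11.18, -29.77): bearing = atan2(-11.18, -29.77) mod 360° = 200.58° ≈ 201°.

201°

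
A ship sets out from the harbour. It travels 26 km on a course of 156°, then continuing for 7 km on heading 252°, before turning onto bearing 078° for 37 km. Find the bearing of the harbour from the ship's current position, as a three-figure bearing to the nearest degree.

294°

Leg 1 (156°, 26 km): east 26 sin 156° = 10.58, north 26 cos 156° = -23.75
Leg 2 (252°, 7 km): east 7 sin 252° = -6.66, north 7 cos 252° = -2.16
Leg 3 (078°, 37 km): east 37 sin 78° = 36.19, north 37 cos 78° = 7.69
Net displacement: 40.11 east, -18.22 north. Direction back to start is (-40.11, 18.22): bearing = atan2(-40.11, 18.22) mod 360° = 294.43° ≈ 294°.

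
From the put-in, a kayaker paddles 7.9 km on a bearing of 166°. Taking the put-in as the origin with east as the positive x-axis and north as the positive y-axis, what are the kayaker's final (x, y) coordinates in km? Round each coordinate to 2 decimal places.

Leg 1 (166°, 7.9 km): east 7.9 sin 166° = 1.91, north 7.9 cos 166° = -7.67
Summing: 1.91 km east, -7.67 km north → (1.91, -7.67).

(1.91, -7.67)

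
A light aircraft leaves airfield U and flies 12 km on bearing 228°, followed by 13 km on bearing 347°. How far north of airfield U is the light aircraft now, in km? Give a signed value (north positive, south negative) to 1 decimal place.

Leg 1 (228°, 12 km): east 12 sin 228° = -8.92, north 12 cos 228° = -8.03
Leg 2 (347°, 13 km): east 13 sin 347° = -2.92, north 13 cos 347° = 12.67
Net north component: 4.64 km.

4.6 km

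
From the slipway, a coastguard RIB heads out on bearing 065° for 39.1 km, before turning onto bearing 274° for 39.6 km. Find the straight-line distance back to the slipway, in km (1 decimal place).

19.7 km

Leg 1 (065°, 39.1 km): east 39.1 sin 65° = 35.44, north 39.1 cos 65° = 16.52
Leg 2 (274°, 39.6 km): east 39.6 sin 274° = -39.50, north 39.6 cos 274° = 2.76
Net: -4.07 east, 19.29 north. Distance = √((-4.07)² + (19.29)²) = 19.711 km.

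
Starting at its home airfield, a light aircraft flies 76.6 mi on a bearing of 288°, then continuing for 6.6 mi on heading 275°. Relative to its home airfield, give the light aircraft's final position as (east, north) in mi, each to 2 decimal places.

Leg 1 (288°, 76.6 mi): east 76.6 sin 288° = -72.85, north 76.6 cos 288° = 23.67
Leg 2 (275°, 6.6 mi): east 6.6 sin 275° = -6.57, north 6.6 cos 275° = 0.58
Summing: -79.43 mi east, 24.25 mi north → (-79.43, 24.25).

(-79.43, 24.25)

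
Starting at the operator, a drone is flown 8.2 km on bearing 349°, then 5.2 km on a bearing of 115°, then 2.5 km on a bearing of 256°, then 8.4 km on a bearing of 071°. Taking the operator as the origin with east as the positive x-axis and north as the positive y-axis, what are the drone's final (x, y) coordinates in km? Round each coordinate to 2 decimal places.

Leg 1 (349°, 8.2 km): east 8.2 sin 349° = -1.56, north 8.2 cos 349° = 8.05
Leg 2 (115°, 5.2 km): east 5.2 sin 115° = 4.71, north 5.2 cos 115° = -2.20
Leg 3 (256°, 2.5 km): east 2.5 sin 256° = -2.43, north 2.5 cos 256° = -0.60
Leg 4 (071°, 8.4 km): east 8.4 sin 71° = 7.94, north 8.4 cos 71° = 2.73
Summing: 8.66 km east, 7.98 km north → (8.66, 7.98).

(8.66, 7.98)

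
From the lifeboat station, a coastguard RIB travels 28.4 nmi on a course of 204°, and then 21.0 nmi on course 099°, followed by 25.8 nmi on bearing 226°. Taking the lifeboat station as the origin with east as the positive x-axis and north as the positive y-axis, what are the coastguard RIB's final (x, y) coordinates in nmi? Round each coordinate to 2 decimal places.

(-9.37, -47.15)

Leg 1 (204°, 28.4 nmi): east 28.4 sin 204° = -11.55, north 28.4 cos 204° = -25.94
Leg 2 (099°, 21.0 nmi): east 21.0 sin 99° = 20.74, north 21.0 cos 99° = -3.29
Leg 3 (226°, 25.8 nmi): east 25.8 sin 226° = -18.56, north 25.8 cos 226° = -17.92
Summing: -9.37 nmi east, -47.15 nmi north → (-9.37, -47.15).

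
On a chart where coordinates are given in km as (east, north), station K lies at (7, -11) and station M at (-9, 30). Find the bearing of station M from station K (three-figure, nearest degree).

Δeast = -9 − 7 = -16.00; Δnorth = 30 − -11 = 41.00.
Bearing = atan2(Δeast, Δnorth) mod 360° = 338.68° ≈ 339°.

339°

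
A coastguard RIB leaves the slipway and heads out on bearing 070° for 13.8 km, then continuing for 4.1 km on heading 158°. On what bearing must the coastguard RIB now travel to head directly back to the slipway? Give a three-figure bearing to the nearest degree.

Leg 1 (070°, 13.8 km): east 13.8 sin 70° = 12.97, north 13.8 cos 70° = 4.72
Leg 2 (158°, 4.1 km): east 4.1 sin 158° = 1.54, north 4.1 cos 158° = -3.80
Net displacement: 14.50 east, 0.92 north. Direction back to start is (-14.50, -0.92): bearing = atan2(-14.50, -0.92) mod 360° = 266.38° ≈ 266°.

266°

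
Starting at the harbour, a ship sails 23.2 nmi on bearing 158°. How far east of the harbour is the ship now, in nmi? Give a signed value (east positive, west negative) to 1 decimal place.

Leg 1 (158°, 23.2 nmi): east 23.2 sin 158° = 8.69, north 23.2 cos 158° = -21.51
Net east component: 8.69 nmi.

8.7 nmi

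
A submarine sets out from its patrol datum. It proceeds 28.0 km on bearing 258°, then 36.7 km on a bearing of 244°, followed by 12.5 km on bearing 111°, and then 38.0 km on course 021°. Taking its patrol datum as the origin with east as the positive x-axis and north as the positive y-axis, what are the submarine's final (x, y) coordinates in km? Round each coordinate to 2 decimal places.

(-35.09, 9.09)

Leg 1 (258°, 28.0 km): east 28.0 sin 258° = -27.39, north 28.0 cos 258° = -5.82
Leg 2 (244°, 36.7 km): east 36.7 sin 244° = -32.99, north 36.7 cos 244° = -16.09
Leg 3 (111°, 12.5 km): east 12.5 sin 111° = 11.67, north 12.5 cos 111° = -4.48
Leg 4 (021°, 38.0 km): east 38.0 sin 21° = 13.62, north 38.0 cos 21° = 35.48
Summing: -35.09 km east, 9.09 km north → (-35.09, 9.09).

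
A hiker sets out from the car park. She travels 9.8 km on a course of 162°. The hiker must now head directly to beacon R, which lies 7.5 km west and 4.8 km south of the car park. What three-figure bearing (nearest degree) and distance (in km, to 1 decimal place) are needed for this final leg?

293°, 11.5 km

Leg 1 (162°, 9.8 km): east 9.8 sin 162° = 3.03, north 9.8 cos 162° = -9.32
Current position: (3.03, -9.32). Target: (-7.5, -4.8). Remaining: Δeast = -10.53, Δnorth = 4.52.
Bearing = atan2(-10.53, 4.52) mod 360° = 293.24°; distance = √((-10.53)² + (4.52)²) = 11.458 km.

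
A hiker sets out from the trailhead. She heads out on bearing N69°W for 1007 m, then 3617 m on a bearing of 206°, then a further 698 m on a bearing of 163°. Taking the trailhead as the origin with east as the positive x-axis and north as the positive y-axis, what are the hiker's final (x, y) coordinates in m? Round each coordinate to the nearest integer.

(-2322, -3558)

Leg 1 (N69°W, 1007 m): east 1007 sin 291° = -940.12, north 1007 cos 291° = 360.88
Leg 2 (206°, 3617 m): east 3617 sin 206° = -1585.59, north 3617 cos 206° = -3250.94
Leg 3 (163°, 698 m): east 698 sin 163° = 204.08, north 698 cos 163° = -667.50
Summing: -2321.63 m east, -3557.56 m north → (-2322, -3558).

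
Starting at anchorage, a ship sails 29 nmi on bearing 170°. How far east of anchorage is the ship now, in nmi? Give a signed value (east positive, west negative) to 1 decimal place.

Leg 1 (170°, 29 nmi): east 29 sin 170° = 5.04, north 29 cos 170° = -28.56
Net east component: 5.04 nmi.

5.0 nmi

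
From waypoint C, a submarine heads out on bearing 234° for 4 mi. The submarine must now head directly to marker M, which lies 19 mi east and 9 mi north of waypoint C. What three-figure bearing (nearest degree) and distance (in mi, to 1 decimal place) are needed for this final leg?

063°, 25.0 mi

Leg 1 (234°, 4 mi): east 4 sin 234° = -3.24, north 4 cos 234° = -2.35
Current position: (-3.24, -2.35). Target: (19, 9). Remaining: Δeast = 22.24, Δnorth = 11.35.
Bearing = atan2(22.24, 11.35) mod 360° = 62.96°; distance = √((22.24)² + (11.35)²) = 24.966 mi.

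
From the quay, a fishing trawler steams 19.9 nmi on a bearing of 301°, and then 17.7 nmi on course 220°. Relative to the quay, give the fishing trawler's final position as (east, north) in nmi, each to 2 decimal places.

Leg 1 (301°, 19.9 nmi): east 19.9 sin 301° = -17.06, north 19.9 cos 301° = 10.25
Leg 2 (220°, 17.7 nmi): east 17.7 sin 220° = -11.38, north 17.7 cos 220° = -13.56
Summing: -28.43 nmi east, -3.31 nmi north → (-28.43, -3.31).

(-28.43, -3.31)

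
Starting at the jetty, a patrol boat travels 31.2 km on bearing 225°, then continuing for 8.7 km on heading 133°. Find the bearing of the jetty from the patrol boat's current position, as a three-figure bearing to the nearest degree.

029°

Leg 1 (225°, 31.2 km): east 31.2 sin 225° = -22.06, north 31.2 cos 225° = -22.06
Leg 2 (133°, 8.7 km): east 8.7 sin 133° = 6.36, north 8.7 cos 133° = -5.93
Net displacement: -15.70 east, -28.00 north. Direction back to start is (15.70, 28.00): bearing = atan2(15.70, 28.00) mod 360° = 29.28° ≈ 029°.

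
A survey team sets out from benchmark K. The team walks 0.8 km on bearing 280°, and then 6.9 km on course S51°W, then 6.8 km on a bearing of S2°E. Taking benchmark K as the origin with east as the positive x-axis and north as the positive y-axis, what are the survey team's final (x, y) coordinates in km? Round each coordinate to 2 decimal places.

(-5.91, -11.00)

Leg 1 (280°, 0.8 km): east 0.8 sin 280° = -0.79, north 0.8 cos 280° = 0.14
Leg 2 (S51°W, 6.9 km): east 6.9 sin 231° = -5.36, north 6.9 cos 231° = -4.34
Leg 3 (S2°E, 6.8 km): east 6.8 sin 178° = 0.24, north 6.8 cos 178° = -6.80
Summing: -5.91 km east, -11.00 km north → (-5.91, -11.00).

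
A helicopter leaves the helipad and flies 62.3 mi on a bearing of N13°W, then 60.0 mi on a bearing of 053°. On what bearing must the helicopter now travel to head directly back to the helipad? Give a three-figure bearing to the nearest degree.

199°

Leg 1 (N13°W, 62.3 mi): east 62.3 sin 347° = -14.01, north 62.3 cos 347° = 60.70
Leg 2 (053°, 60.0 mi): east 60.0 sin 53° = 47.92, north 60.0 cos 53° = 36.11
Net displacement: 33.90 east, 96.81 north. Direction back to start is (-33.90, -96.81): bearing = atan2(-33.90, -96.81) mod 360° = 199.30° ≈ 199°.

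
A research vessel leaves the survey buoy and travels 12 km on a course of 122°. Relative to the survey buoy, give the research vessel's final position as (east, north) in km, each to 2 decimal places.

(10.18, -6.36)

Leg 1 (122°, 12 km): east 12 sin 122° = 10.18, north 12 cos 122° = -6.36
Summing: 10.18 km east, -6.36 km north → (10.18, -6.36).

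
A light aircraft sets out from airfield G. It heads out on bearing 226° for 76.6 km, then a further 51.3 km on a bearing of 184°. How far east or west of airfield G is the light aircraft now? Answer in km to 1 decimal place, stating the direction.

Leg 1 (226°, 76.6 km): east 76.6 sin 226° = -55.10, north 76.6 cos 226° = -53.21
Leg 2 (184°, 51.3 km): east 51.3 sin 184° = -3.58, north 51.3 cos 184° = -51.18
Net east component: -58.68 km.

58.7 km west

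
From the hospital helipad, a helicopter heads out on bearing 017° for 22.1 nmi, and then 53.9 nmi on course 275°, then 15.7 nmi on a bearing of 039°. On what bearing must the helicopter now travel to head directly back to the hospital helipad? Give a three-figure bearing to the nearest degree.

136°

Leg 1 (017°, 22.1 nmi): east 22.1 sin 17° = 6.46, north 22.1 cos 17° = 21.13
Leg 2 (275°, 53.9 nmi): east 53.9 sin 275° = -53.69, north 53.9 cos 275° = 4.70
Leg 3 (039°, 15.7 nmi): east 15.7 sin 39° = 9.88, north 15.7 cos 39° = 12.20
Net displacement: -37.35 east, 38.03 north. Direction back to start is (37.35, -38.03): bearing = atan2(37.35, -38.03) mod 360° = 135.52° ≈ 136°.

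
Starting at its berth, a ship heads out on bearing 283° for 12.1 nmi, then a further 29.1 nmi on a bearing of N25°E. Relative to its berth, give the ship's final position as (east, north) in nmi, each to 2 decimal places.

(0.51, 29.10)

Leg 1 (283°, 12.1 nmi): east 12.1 sin 283° = -11.79, north 12.1 cos 283° = 2.72
Leg 2 (N25°E, 29.1 nmi): east 29.1 sin 25° = 12.30, north 29.1 cos 25° = 26.37
Summing: 0.51 nmi east, 29.10 nmi north → (0.51, 29.10).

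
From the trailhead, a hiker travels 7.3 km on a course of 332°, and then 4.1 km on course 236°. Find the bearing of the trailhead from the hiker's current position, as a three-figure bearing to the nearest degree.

Leg 1 (332°, 7.3 km): east 7.3 sin 332° = -3.43, north 7.3 cos 332° = 6.45
Leg 2 (236°, 4.1 km): east 4.1 sin 236° = -3.40, north 4.1 cos 236° = -2.29
Net displacement: -6.83 east, 4.15 north. Direction back to start is (6.83, -4.15): bearing = atan2(6.83, -4.15) mod 360° = 121.31° ≈ 121°.

121°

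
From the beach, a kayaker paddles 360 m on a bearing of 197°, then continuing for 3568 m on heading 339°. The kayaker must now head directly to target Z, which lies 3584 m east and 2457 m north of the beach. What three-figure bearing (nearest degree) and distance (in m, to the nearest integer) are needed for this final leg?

Leg 1 (197°, 360 m): east 360 sin 197° = -105.25, north 360 cos 197° = -344.27
Leg 2 (339°, 3568 m): east 3568 sin 339° = -1278.66, north 3568 cos 339° = 3331.01
Current position: (-1383.91, 2986.75). Target: (3584, 2457). Remaining: Δeast = 4967.91, Δnorth = -529.75.
Bearing = atan2(4967.91, -529.75) mod 360° = 96.09°; distance = √((4967.91)² + (-529.75)²) = 4996.075 m.

096°, 4996 m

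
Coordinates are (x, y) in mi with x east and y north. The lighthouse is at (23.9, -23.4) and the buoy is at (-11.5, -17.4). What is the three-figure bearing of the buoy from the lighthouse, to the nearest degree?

280°

Δeast = -11.5 − 23.9 = -35.40; Δnorth = -17.4 − -23.4 = 6.00.
Bearing = atan2(Δeast, Δnorth) mod 360° = 279.62° ≈ 280°.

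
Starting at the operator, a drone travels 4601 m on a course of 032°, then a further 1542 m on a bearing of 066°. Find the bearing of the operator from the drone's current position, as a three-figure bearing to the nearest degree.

Leg 1 (032°, 4601 m): east 4601 sin 32° = 2438.16, north 4601 cos 32° = 3901.87
Leg 2 (066°, 1542 m): east 1542 sin 66° = 1408.69, north 1542 cos 66° = 627.19
Net displacement: 3846.85 east, 4529.06 north. Direction back to start is (-3846.85, -4529.06): bearing = atan2(-3846.85, -4529.06) mod 360° = 220.34° ≈ 220°.

220°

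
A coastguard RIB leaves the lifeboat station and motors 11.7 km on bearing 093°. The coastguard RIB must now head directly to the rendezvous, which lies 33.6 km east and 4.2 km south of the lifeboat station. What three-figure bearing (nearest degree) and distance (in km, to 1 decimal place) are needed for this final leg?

Leg 1 (093°, 11.7 km): east 11.7 sin 93° = 11.68, north 11.7 cos 93° = -0.61
Current position: (11.68, -0.61). Target: (33.6, -4.2). Remaining: Δeast = 21.92, Δnorth = -3.59.
Bearing = atan2(21.92, -3.59) mod 360° = 99.30°; distance = √((21.92)² + (-3.59)²) = 22.208 km.

099°, 22.2 km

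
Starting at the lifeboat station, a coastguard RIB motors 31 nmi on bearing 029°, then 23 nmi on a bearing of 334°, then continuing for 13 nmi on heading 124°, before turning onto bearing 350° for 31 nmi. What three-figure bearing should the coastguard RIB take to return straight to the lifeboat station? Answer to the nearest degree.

188°

Leg 1 (029°, 31 nmi): east 31 sin 29° = 15.03, north 31 cos 29° = 27.11
Leg 2 (334°, 23 nmi): east 23 sin 334° = -10.08, north 23 cos 334° = 20.67
Leg 3 (124°, 13 nmi): east 13 sin 124° = 10.78, north 13 cos 124° = -7.27
Leg 4 (350°, 31 nmi): east 31 sin 350° = -5.38, north 31 cos 350° = 30.53
Net displacement: 10.34 east, 71.05 north. Direction back to start is (-10.34, -71.05): bearing = atan2(-10.34, -71.05) mod 360° = 188.28° ≈ 188°.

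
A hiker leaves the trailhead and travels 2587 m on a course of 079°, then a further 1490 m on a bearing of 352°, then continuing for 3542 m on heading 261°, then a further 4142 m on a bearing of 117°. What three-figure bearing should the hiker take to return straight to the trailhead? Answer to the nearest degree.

Leg 1 (079°, 2587 m): east 2587 sin 79° = 2539.47, north 2587 cos 79° = 493.62
Leg 2 (352°, 1490 m): east 1490 sin 352° = -207.37, north 1490 cos 352° = 1475.50
Leg 3 (261°, 3542 m): east 3542 sin 261° = -3498.39, north 3542 cos 261° = -554.09
Leg 4 (117°, 4142 m): east 4142 sin 117° = 3690.55, north 4142 cos 117° = -1880.43
Net displacement: 2524.26 east, -465.40 north. Direction back to start is (-2524.26, 465.40): bearing = atan2(-2524.26, 465.40) mod 360° = 280.45° ≈ 280°.

280°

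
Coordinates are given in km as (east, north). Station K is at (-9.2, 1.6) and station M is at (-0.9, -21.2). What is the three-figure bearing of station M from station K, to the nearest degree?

Δeast = -0.9 − -9.2 = 8.30; Δnorth = -21.2 − 1.6 = -22.80.
Bearing = atan2(Δeast, Δnorth) mod 360° = 160.00° ≈ 160°.

160°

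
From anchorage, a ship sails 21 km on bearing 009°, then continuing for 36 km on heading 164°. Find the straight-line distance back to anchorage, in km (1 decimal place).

Leg 1 (009°, 21 km): east 21 sin 9° = 3.29, north 21 cos 9° = 20.74
Leg 2 (164°, 36 km): east 36 sin 164° = 9.92, north 36 cos 164° = -34.61
Net: 13.21 east, -13.86 north. Distance = √((13.21)² + (-13.86)²) = 19.148 km.

19.1 km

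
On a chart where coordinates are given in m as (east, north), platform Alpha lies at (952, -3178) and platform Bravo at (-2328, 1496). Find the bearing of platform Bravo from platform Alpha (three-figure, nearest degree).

325°

Δeast = -2328 − 952 = -3280.00; Δnorth = 1496 − -3178 = 4674.00.
Bearing = atan2(Δeast, Δnorth) mod 360° = 324.94° ≈ 325°.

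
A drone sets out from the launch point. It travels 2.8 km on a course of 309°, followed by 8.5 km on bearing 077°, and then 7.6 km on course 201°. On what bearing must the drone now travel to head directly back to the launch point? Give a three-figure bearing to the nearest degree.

315°

Leg 1 (309°, 2.8 km): east 2.8 sin 309° = -2.18, north 2.8 cos 309° = 1.76
Leg 2 (077°, 8.5 km): east 8.5 sin 77° = 8.28, north 8.5 cos 77° = 1.91
Leg 3 (201°, 7.6 km): east 7.6 sin 201° = -2.72, north 7.6 cos 201° = -7.10
Net displacement: 3.38 east, -3.42 north. Direction back to start is (-3.38, 3.42): bearing = atan2(-3.38, 3.42) mod 360° = 315.32° ≈ 315°.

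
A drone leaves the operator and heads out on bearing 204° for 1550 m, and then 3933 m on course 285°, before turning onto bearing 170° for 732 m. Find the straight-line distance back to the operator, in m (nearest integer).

4445 m

Leg 1 (204°, 1550 m): east 1550 sin 204° = -630.44, north 1550 cos 204° = -1416.00
Leg 2 (285°, 3933 m): east 3933 sin 285° = -3798.99, north 3933 cos 285° = 1017.94
Leg 3 (170°, 732 m): east 732 sin 170° = 127.11, north 732 cos 170° = -720.88
Net: -4302.32 east, -1118.94 north. Distance = √((-4302.32)² + (-1118.94)²) = 4445.443 m.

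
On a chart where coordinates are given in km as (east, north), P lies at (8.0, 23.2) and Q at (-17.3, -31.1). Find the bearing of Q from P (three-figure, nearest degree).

Δeast = -17.3 − 8.0 = -25.30; Δnorth = -31.1 − 23.2 = -54.30.
Bearing = atan2(Δeast, Δnorth) mod 360° = 204.98° ≈ 205°.

205°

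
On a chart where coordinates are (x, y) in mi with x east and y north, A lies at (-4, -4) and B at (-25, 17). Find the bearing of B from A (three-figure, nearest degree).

315°

Δeast = -25 − -4 = -21.00; Δnorth = 17 − -4 = 21.00.
Bearing = atan2(Δeast, Δnorth) mod 360° = 315.00° ≈ 315°.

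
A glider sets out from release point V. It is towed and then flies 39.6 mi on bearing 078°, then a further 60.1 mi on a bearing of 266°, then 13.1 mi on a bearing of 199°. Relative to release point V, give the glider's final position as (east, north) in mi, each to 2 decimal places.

Leg 1 (078°, 39.6 mi): east 39.6 sin 78° = 38.73, north 39.6 cos 78° = 8.23
Leg 2 (266°, 60.1 mi): east 60.1 sin 266° = -59.95, north 60.1 cos 266° = -4.19
Leg 3 (199°, 13.1 mi): east 13.1 sin 199° = -4.26, north 13.1 cos 199° = -12.39
Summing: -25.48 mi east, -8.35 mi north → (-25.48, -8.35).

(-25.48, -8.35)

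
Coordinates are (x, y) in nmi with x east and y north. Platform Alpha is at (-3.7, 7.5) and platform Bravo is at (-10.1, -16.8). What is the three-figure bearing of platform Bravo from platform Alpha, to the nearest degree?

Δeast = -10.1 − -3.7 = -6.40; Δnorth = -16.8 − 7.5 = -24.30.
Bearing = atan2(Δeast, Δnorth) mod 360° = 194.76° ≈ 195°.

195°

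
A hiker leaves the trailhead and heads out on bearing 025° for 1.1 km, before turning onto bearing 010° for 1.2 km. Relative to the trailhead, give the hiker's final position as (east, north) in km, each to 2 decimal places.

(0.67, 2.18)

Leg 1 (025°, 1.1 km): east 1.1 sin 25° = 0.46, north 1.1 cos 25° = 1.00
Leg 2 (010°, 1.2 km): east 1.2 sin 10° = 0.21, north 1.2 cos 10° = 1.18
Summing: 0.67 km east, 2.18 km north → (0.67, 2.18).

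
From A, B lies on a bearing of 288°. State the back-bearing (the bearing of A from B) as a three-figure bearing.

108°

Back-bearing = 288° − 180° = 108°.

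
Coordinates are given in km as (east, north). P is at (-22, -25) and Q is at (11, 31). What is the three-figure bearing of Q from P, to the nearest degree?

031°

Δeast = 11 − -22 = 33.00; Δnorth = 31 − -25 = 56.00.
Bearing = atan2(Δeast, Δnorth) mod 360° = 30.51° ≈ 031°.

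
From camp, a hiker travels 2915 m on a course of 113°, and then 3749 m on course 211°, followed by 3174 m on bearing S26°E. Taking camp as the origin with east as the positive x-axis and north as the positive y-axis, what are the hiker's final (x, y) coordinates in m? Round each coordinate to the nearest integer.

(2144, -7205)

Leg 1 (113°, 2915 m): east 2915 sin 113° = 2683.27, north 2915 cos 113° = -1138.98
Leg 2 (211°, 3749 m): east 3749 sin 211° = -1930.88, north 3749 cos 211° = -3213.52
Leg 3 (S26°E, 3174 m): east 3174 sin 154° = 1391.39, north 3174 cos 154° = -2852.77
Summing: 2143.78 m east, -7205.27 m north → (2144, -7205).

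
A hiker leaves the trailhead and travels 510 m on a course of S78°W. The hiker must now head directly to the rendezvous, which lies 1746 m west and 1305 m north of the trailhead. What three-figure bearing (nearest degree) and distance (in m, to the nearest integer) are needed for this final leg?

319°, 1883 m

Leg 1 (S78°W, 510 m): east 510 sin 258° = -498.86, north 510 cos 258° = -106.03
Current position: (-498.86, -106.03). Target: (-1746, 1305). Remaining: Δeast = -1247.14, Δnorth = 1411.03.
Bearing = atan2(-1247.14, 1411.03) mod 360° = 318.53°; distance = √((-1247.14)² + (1411.03)²) = 1883.186 m.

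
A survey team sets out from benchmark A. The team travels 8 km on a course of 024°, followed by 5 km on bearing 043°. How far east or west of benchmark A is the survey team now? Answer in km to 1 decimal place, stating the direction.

Leg 1 (024°, 8 km): east 8 sin 24° = 3.25, north 8 cos 24° = 7.31
Leg 2 (043°, 5 km): east 5 sin 43° = 3.41, north 5 cos 43° = 3.66
Net east component: 6.66 km.

6.7 km east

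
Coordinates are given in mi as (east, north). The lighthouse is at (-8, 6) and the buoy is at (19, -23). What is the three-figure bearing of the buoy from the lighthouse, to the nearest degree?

137°

Δeast = 19 − -8 = 27.00; Δnorth = -23 − 6 = -29.00.
Bearing = atan2(Δeast, Δnorth) mod 360° = 137.05° ≈ 137°.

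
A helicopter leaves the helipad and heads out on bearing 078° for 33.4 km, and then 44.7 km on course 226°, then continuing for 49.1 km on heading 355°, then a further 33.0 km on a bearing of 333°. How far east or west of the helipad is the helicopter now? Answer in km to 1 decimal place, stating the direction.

18.7 km west

Leg 1 (078°, 33.4 km): east 33.4 sin 78° = 32.67, north 33.4 cos 78° = 6.94
Leg 2 (226°, 44.7 km): east 44.7 sin 226° = -32.15, north 44.7 cos 226° = -31.05
Leg 3 (355°, 49.1 km): east 49.1 sin 355° = -4.28, north 49.1 cos 355° = 48.91
Leg 4 (333°, 33.0 km): east 33.0 sin 333° = -14.98, north 33.0 cos 333° = 29.40
Net east component: -18.75 km.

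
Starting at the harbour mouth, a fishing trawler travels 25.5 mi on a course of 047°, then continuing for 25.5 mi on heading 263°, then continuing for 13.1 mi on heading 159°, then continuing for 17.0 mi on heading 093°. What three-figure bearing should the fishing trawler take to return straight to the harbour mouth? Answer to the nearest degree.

266°

Leg 1 (047°, 25.5 mi): east 25.5 sin 47° = 18.65, north 25.5 cos 47° = 17.39
Leg 2 (263°, 25.5 mi): east 25.5 sin 263° = -25.31, north 25.5 cos 263° = -3.11
Leg 3 (159°, 13.1 mi): east 13.1 sin 159° = 4.69, north 13.1 cos 159° = -12.23
Leg 4 (093°, 17.0 mi): east 17.0 sin 93° = 16.98, north 17.0 cos 93° = -0.89
Net displacement: 15.01 east, 1.16 north. Direction back to start is (-15.01, -1.16): bearing = atan2(-15.01, -1.16) mod 360° = 265.57° ≈ 266°.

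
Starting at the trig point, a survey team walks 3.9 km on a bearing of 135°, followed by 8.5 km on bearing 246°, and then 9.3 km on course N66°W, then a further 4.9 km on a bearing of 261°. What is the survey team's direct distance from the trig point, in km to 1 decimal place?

18.6 km

Leg 1 (135°, 3.9 km): east 3.9 sin 135° = 2.76, north 3.9 cos 135° = -2.76
Leg 2 (246°, 8.5 km): east 8.5 sin 246° = -7.77, north 8.5 cos 246° = -3.46
Leg 3 (N66°W, 9.3 km): east 9.3 sin 294° = -8.50, north 9.3 cos 294° = 3.78
Leg 4 (261°, 4.9 km): east 4.9 sin 261° = -4.84, north 4.9 cos 261° = -0.77
Net: -18.34 east, -3.20 north. Distance = √((-18.34)² + (-3.20)²) = 18.620 km.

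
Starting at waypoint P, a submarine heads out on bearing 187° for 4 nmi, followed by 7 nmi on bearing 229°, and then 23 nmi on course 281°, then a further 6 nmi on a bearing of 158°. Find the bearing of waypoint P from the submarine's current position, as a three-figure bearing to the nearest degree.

Leg 1 (187°, 4 nmi): east 4 sin 187° = -0.49, north 4 cos 187° = -3.97
Leg 2 (229°, 7 nmi): east 7 sin 229° = -5.28, north 7 cos 229° = -4.59
Leg 3 (281°, 23 nmi): east 23 sin 281° = -22.58, north 23 cos 281° = 4.39
Leg 4 (158°, 6 nmi): east 6 sin 158° = 2.25, north 6 cos 158° = -5.56
Net displacement: -26.10 east, -9.74 north. Direction back to start is (26.10, 9.74): bearing = atan2(26.10, 9.74) mod 360° = 69.54° ≈ 070°.

070°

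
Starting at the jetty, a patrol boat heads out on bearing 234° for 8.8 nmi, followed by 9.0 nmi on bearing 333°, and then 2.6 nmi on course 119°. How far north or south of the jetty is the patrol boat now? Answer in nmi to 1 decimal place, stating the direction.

1.6 nmi north

Leg 1 (234°, 8.8 nmi): east 8.8 sin 234° = -7.12, north 8.8 cos 234° = -5.17
Leg 2 (333°, 9.0 nmi): east 9.0 sin 333° = -4.09, north 9.0 cos 333° = 8.02
Leg 3 (119°, 2.6 nmi): east 2.6 sin 119° = 2.27, north 2.6 cos 119° = -1.26
Net north component: 1.59 nmi.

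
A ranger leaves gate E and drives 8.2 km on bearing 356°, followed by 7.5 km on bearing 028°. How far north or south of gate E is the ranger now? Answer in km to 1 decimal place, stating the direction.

Leg 1 (356°, 8.2 km): east 8.2 sin 356° = -0.57, north 8.2 cos 356° = 8.18
Leg 2 (028°, 7.5 km): east 7.5 sin 28° = 3.52, north 7.5 cos 28° = 6.62
Net north component: 14.80 km.

14.8 km north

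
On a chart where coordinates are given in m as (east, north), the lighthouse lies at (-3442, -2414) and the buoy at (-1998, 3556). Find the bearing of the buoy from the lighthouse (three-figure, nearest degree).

014°

Δeast = -1998 − -3442 = 1444.00; Δnorth = 3556 − -2414 = 5970.00.
Bearing = atan2(Δeast, Δnorth) mod 360° = 13.60° ≈ 014°.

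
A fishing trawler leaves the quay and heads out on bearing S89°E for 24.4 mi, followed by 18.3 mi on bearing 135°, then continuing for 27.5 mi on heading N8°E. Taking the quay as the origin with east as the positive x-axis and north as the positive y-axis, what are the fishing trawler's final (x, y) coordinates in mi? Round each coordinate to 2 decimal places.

Leg 1 (S89°E, 24.4 mi): east 24.4 sin 91° = 24.40, north 24.4 cos 91° = -0.43
Leg 2 (135°, 18.3 mi): east 18.3 sin 135° = 12.94, north 18.3 cos 135° = -12.94
Leg 3 (N8°E, 27.5 mi): east 27.5 sin 8° = 3.83, north 27.5 cos 8° = 27.23
Summing: 41.16 mi east, 13.87 mi north → (41.16, 13.87).

(41.16, 13.87)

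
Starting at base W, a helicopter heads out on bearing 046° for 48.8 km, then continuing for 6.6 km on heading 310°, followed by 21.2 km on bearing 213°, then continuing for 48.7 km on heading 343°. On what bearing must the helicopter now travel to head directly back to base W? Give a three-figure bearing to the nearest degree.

Leg 1 (046°, 48.8 km): east 48.8 sin 46° = 35.10, north 48.8 cos 46° = 33.90
Leg 2 (310°, 6.6 km): east 6.6 sin 310° = -5.06, north 6.6 cos 310° = 4.24
Leg 3 (213°, 21.2 km): east 21.2 sin 213° = -11.55, north 21.2 cos 213° = -17.78
Leg 4 (343°, 48.7 km): east 48.7 sin 343° = -14.24, north 48.7 cos 343° = 46.57
Net displacement: 4.26 east, 66.93 north. Direction back to start is (-4.26, -66.93): bearing = atan2(-4.26, -66.93) mod 360° = 183.64° ≈ 184°.

184°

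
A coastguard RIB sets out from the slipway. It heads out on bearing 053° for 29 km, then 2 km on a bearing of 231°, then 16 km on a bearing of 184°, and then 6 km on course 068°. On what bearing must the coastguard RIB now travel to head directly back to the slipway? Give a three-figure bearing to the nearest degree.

Leg 1 (053°, 29 km): east 29 sin 53° = 23.16, north 29 cos 53° = 17.45
Leg 2 (231°, 2 km): east 2 sin 231° = -1.55, north 2 cos 231° = -1.26
Leg 3 (184°, 16 km): east 16 sin 184° = -1.12, north 16 cos 184° = -15.96
Leg 4 (068°, 6 km): east 6 sin 68° = 5.56, north 6 cos 68° = 2.25
Net displacement: 26.05 east, 2.48 north. Direction back to start is (-26.05, -2.48): bearing = atan2(-26.05, -2.48) mod 360° = 264.56° ≈ 265°.

265°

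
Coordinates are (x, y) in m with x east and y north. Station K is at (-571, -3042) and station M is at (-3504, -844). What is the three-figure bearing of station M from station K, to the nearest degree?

Δeast = -3504 − -571 = -2933.00; Δnorth = -844 − -3042 = 2198.00.
Bearing = atan2(Δeast, Δnorth) mod 360° = 306.85° ≈ 307°.

307°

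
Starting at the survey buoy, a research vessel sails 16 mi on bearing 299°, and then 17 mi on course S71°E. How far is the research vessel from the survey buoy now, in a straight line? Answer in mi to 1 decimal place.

Leg 1 (299°, 16 mi): east 16 sin 299° = -13.99, north 16 cos 299° = 7.76
Leg 2 (S71°E, 17 mi): east 17 sin 109° = 16.07, north 17 cos 109° = -5.53
Net: 2.08 east, 2.22 north. Distance = √((2.08)² + (2.22)²) = 3.044 mi.

3.0 mi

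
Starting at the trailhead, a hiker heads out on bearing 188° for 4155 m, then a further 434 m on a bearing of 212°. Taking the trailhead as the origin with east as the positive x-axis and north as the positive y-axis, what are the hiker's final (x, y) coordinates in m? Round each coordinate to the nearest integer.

Leg 1 (188°, 4155 m): east 4155 sin 188° = -578.26, north 4155 cos 188° = -4114.56
Leg 2 (212°, 434 m): east 434 sin 212° = -229.98, north 434 cos 212° = -368.05
Summing: -808.25 m east, -4482.62 m north → (-808, -4483).

(-808, -4483)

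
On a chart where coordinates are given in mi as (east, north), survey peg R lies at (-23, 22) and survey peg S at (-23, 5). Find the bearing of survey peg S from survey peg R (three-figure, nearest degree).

180°

Δeast = -23 − -23 = 0.00; Δnorth = 5 − 22 = -17.00.
Bearing = atan2(Δeast, Δnorth) mod 360° = 180.00° ≈ 180°.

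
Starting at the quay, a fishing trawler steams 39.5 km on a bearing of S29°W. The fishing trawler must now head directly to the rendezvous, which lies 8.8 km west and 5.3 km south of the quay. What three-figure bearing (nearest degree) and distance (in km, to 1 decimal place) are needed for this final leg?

Leg 1 (S29°W, 39.5 km): east 39.5 sin 209° = -19.15, north 39.5 cos 209° = -34.55
Current position: (-19.15, -34.55). Target: (-8.8, -5.3). Remaining: Δeast = 10.35, Δnorth = 29.25.
Bearing = atan2(10.35, 29.25) mod 360° = 19.49°; distance = √((10.35)² + (29.25)²) = 31.025 km.

019°, 31.0 km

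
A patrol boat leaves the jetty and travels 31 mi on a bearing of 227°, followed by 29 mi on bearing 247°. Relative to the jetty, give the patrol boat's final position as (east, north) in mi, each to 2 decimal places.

Leg 1 (227°, 31 mi): east 31 sin 227° = -22.67, north 31 cos 227° = -21.14
Leg 2 (247°, 29 mi): east 29 sin 247° = -26.69, north 29 cos 247° = -11.33
Summing: -49.37 mi east, -32.47 mi north → (-49.37, -32.47).

(-49.37, -32.47)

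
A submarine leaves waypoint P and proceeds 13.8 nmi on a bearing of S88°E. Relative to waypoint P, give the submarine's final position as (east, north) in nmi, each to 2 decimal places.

Leg 1 (S88°E, 13.8 nmi): east 13.8 sin 92° = 13.79, north 13.8 cos 92° = -0.48
Summing: 13.79 nmi east, -0.48 nmi north → (13.79, -0.48).

(13.79, -0.48)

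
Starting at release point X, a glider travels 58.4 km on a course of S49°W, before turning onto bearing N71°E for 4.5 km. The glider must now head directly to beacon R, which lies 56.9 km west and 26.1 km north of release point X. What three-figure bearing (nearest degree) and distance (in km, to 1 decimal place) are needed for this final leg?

Leg 1 (S49°W, 58.4 km): east 58.4 sin 229° = -44.08, north 58.4 cos 229° = -38.31
Leg 2 (N71°E, 4.5 km): east 4.5 sin 71° = 4.25, north 4.5 cos 71° = 1.47
Current position: (-39.82, -36.85). Target: (-56.9, 26.1). Remaining: Δeast = -17.08, Δnorth = 62.95.
Bearing = atan2(-17.08, 62.95) mod 360° = 344.82°; distance = √((-17.08)² + (62.95)²) = 65.225 km.

345°, 65.2 km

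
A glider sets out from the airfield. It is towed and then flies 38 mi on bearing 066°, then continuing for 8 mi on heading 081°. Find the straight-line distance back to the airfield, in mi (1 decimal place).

Leg 1 (066°, 38 mi): east 38 sin 66° = 34.71, north 38 cos 66° = 15.46
Leg 2 (081°, 8 mi): east 8 sin 81° = 7.90, north 8 cos 81° = 1.25
Net: 42.62 east, 16.71 north. Distance = √((42.62)² + (16.71)²) = 45.774 mi.

45.8 mi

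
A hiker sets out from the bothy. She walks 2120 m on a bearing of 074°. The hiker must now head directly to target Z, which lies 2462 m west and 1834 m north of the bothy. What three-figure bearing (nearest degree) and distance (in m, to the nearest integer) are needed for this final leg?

Leg 1 (074°, 2120 m): east 2120 sin 74° = 2037.87, north 2120 cos 74° = 584.35
Current position: (2037.87, 584.35). Target: (-2462, 1834). Remaining: Δeast = -4499.87, Δnorth = 1249.65.
Bearing = atan2(-4499.87, 1249.65) mod 360° = 285.52°; distance = √((-4499.87)² + (1249.65)²) = 4670.171 m.

286°, 4670 m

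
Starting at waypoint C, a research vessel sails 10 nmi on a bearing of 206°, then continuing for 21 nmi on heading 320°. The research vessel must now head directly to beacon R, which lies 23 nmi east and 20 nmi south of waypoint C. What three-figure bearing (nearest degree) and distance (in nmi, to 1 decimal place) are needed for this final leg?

124°, 49.0 nmi

Leg 1 (206°, 10 nmi): east 10 sin 206° = -4.38, north 10 cos 206° = -8.99
Leg 2 (320°, 21 nmi): east 21 sin 320° = -13.50, north 21 cos 320° = 16.09
Current position: (-17.88, 7.10). Target: (23, -20). Remaining: Δeast = 40.88, Δnorth = -27.10.
Bearing = atan2(40.88, -27.10) mod 360° = 123.54°; distance = √((40.88)² + (-27.10)²) = 49.048 nmi.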